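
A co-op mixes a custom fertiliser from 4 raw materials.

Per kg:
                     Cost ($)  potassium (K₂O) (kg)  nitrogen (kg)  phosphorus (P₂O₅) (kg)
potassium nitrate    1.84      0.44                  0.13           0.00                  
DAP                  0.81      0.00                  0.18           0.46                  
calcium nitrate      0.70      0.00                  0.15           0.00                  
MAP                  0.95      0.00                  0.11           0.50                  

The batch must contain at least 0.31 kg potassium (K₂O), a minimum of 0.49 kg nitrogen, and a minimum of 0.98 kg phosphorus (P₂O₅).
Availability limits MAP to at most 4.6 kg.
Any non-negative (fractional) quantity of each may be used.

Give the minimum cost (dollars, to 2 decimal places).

$3.09

Let x1 = kg of potassium nitrate, x2 = kg of DAP, x3 = kg of calcium nitrate, x4 = kg of MAP.
Minimize 1.84x1 + 0.81x2 + 0.7x3 + 0.95x4 with:
  0.44x1 ≥ 0.31   (potassium (K₂O))
  0.13x1 + 0.18x2 + 0.15x3 + 0.11x4 ≥ 0.49   (nitrogen)
  0.46x2 + 0.5x4 ≥ 0.98   (phosphorus (P₂O₅))
  x4 ≤ 4.6
  x1, x2, x3, x4 ≥ 0.
The minimum-cost mix takes nothing from calcium nitrate, MAP — only potassium nitrate, DAP. Binding constraints: potassium (K₂O) and nitrogen.
Solving gives x1 = 0.7045, x2 = 2.213.
Hence cost = 1.84·0.7045 + 0.81·2.213 = $3.0888.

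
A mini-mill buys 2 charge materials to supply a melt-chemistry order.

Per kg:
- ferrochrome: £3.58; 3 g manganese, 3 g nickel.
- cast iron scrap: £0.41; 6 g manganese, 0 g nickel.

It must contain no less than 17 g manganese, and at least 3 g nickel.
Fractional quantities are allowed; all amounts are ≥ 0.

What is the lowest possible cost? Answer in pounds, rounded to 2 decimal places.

£4.54

Let x1 = kg of ferrochrome, x2 = kg of cast iron scrap.
Minimize 3.58x1 + 0.41x2 with:
  3x1 + 6x2 ≥ 17   (manganese)
  3x1 ≥ 3   (nickel)
  x1, x2 ≥ 0.
Both inputs are positive at the optimum. There the manganese and nickel constraints are tight.
So ferrochrome = 1 kg, cast iron scrap = 2.333 kg.
Total cost: 3.58·1 + 0.41·2.333 = 4.5365.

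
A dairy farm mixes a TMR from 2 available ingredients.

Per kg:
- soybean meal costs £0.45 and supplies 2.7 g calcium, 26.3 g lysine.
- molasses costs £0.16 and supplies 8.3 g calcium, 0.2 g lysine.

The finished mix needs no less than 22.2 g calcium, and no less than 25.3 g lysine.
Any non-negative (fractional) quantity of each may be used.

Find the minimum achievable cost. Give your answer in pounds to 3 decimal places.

£0.804

Set it up as a linear program. Let x1 = kg of soybean meal, x2 = kg of molasses.
min 0.45x1 + 0.16x2 s.t.:
  2.7x1 + 8.3x2 ≥ 22.2   (calcium)
  26.3x1 + 0.2x2 ≥ 25.3   (lysine)
  x1, x2 ≥ 0.
Both inputs are positive at the optimum. The calcium and lysine requirements are met with equality.
So soybean meal = 0.944 kg, molasses = 2.368 kg.
Hence cost = 0.45·0.944 + 0.16·2.368 = £0.80368.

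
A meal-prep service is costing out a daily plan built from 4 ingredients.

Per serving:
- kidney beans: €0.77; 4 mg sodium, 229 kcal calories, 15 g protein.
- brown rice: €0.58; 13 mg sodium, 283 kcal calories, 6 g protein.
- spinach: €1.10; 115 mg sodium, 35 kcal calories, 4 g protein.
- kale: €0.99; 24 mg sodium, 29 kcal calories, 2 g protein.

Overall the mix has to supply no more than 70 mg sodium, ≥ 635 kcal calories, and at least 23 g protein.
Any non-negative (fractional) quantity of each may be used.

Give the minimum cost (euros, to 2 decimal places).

€1.58

Let x1 = servings of kidney beans, x2 = servings of brown rice, x3 = servings of spinach, x4 = servings of kale.
Minimize 0.77x1 + 0.58x2 + 1.1x3 + 0.99x4 subject to:
  4x1 + 13x2 + 115x3 + 24x4 ≤ 70   (sodium)
  229x1 + 283x2 + 35x3 + 29x4 ≥ 635   (calories)
  15x1 + 6x2 + 4x3 + 2x4 ≥ 23   (protein)
  x1, x2, x3, x4 ≥ 0.
The minimum-cost mix takes nothing from spinach, kale — only kidney beans, brown rice. There the calories and protein constraints are tight.
Optimal quantities: kidney beans = 0.9401 servings, brown rice = 1.483 servings.
Objective = 0.77·0.9401 + 0.58·1.483 = 1.5840.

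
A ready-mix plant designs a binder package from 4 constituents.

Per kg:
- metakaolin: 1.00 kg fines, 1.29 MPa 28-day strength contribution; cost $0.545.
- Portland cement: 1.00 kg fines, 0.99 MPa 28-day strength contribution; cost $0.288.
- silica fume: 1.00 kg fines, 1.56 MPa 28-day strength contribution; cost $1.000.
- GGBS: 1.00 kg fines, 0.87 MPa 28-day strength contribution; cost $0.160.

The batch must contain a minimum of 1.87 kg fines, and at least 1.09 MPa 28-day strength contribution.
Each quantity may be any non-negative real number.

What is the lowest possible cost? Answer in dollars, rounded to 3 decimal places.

Let x1 = kg of metakaolin, x2 = kg of Portland cement, x3 = kg of silica fume, x4 = kg of GGBS.
Minimise 0.545x1 + 0.288x2 + 1x3 + 0.16x4 with:
  1x1 + 1x2 + 1x3 + 1x4 ≥ 1.87   (fines)
  1.29x1 + 0.99x2 + 1.56x3 + 0.87x4 ≥ 1.09   (28-day strength contribution)
  x1, x2, x3, x4 ≥ 0.
The optimal basis is {GGBS}; metakaolin, Portland cement, silica fume drop out. The fines requirement is met with equality.
Solving gives x4 = 1.87.
Total cost: 0.16·1.87 = 0.29920.

$0.299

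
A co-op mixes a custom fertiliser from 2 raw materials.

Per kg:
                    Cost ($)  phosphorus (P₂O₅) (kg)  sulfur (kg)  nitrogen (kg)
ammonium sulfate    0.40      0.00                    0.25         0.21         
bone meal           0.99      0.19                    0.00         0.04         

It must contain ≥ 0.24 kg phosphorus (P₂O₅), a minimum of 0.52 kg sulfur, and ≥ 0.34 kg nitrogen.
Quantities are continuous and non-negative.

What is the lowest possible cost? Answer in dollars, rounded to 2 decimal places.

$2.08

This is a linear program. Let x1 = kg of ammonium sulfate, x2 = kg of bone meal.
min 0.4x1 + 0.99x2 s.t.:
  0.19x2 ≥ 0.24   (phosphorus (P₂O₅))
  0.25x1 ≥ 0.52   (sulfur)
  0.21x1 + 0.04x2 ≥ 0.34   (nitrogen)
  x1, x2 ≥ 0.
Both inputs are positive at the optimum. The phosphorus (P₂O₅) and sulfur requirements are met with equality.
Solving gives x1 = 2.08, x2 = 1.263.
Hence cost = 0.4·2.08 + 0.99·1.263 = $2.0824.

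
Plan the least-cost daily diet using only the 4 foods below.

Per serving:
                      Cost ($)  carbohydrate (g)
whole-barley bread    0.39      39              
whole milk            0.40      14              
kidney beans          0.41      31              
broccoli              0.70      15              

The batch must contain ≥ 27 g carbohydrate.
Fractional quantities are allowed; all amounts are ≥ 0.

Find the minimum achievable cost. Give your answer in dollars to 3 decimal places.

This is a linear program. Let x1 = servings of whole-barley bread, x2 = servings of whole milk, x3 = servings of kidney beans, x4 = servings of broccoli.
Minimize 0.39x1 + 0.4x2 + 0.41x3 + 0.7x4 with:
  39x1 + 14x2 + 31x3 + 15x4 ≥ 27   (carbohydrate)
  x1, x2, x3, x4 ≥ 0.
The cheapest feasible vertex uses only whole-barley bread; whole milk, kidney beans, broccoli are not used. Binding constraint: carbohydrate.
Solving gives x1 = 0.6923.
Total cost: 0.39·0.6923 = 0.27000.

$0.270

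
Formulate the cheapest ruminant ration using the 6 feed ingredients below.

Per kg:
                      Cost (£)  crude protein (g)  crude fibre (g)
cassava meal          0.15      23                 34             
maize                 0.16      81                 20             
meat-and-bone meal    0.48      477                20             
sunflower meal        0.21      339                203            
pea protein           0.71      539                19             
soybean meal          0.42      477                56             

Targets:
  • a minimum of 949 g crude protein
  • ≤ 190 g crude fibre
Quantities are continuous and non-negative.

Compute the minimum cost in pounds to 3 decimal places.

Let x1 = kg of cassava meal, x2 = kg of maize, x3 = kg of meat-and-bone meal, x4 = kg of sunflower meal, x5 = kg of pea protein, x6 = kg of soybean meal.
Minimise 0.15x1 + 0.16x2 + 0.48x3 + 0.21x4 + 0.71x5 + 0.42x6 with:
  23x1 + 81x2 + 477x3 + 339x4 + 539x5 + 477x6 ≥ 949   (crude protein)
  34x1 + 20x2 + 20x3 + 203x4 + 19x5 + 56x6 ≤ 190   (crude fibre)
  x1, x2, x3, x4, x5, x6 ≥ 0.
The minimum-cost mix takes nothing from cassava meal, maize, meat-and-bone meal, pea protein — only sunflower meal, soybean meal. There the crude protein and crude fibre constraints are tight.
Solving gives x4 = 0.4815, x6 = 1.647.
Objective = 0.21·0.4815 + 0.42·1.647 = 0.79286.

£0.793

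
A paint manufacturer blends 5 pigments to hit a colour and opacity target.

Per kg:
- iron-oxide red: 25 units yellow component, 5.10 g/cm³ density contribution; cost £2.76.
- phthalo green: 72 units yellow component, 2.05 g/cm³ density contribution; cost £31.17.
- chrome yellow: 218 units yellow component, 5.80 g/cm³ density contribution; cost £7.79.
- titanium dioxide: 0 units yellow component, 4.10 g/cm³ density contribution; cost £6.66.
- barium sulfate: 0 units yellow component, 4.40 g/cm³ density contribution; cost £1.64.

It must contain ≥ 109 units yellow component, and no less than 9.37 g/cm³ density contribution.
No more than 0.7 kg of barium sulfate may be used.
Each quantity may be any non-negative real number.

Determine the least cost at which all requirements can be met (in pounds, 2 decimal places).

£6.47

Let x1 = kg of iron-oxide red, x2 = kg of phthalo green, x3 = kg of chrome yellow, x4 = kg of titanium dioxide, x5 = kg of barium sulfate.
Minimise 2.76x1 + 31.17x2 + 7.79x3 + 6.66x4 + 1.64x5 s.t.:
  25x1 + 72x2 + 218x3 ≥ 109   (yellow component)
  5.1x1 + 2.05x2 + 5.8x3 + 4.1x4 + 4.4x5 ≥ 9.37   (density contribution)
  x5 ≤ 0.7
  x1, x2, x3, x4, x5 ≥ 0.
The optimal basis is {iron-oxide red, chrome yellow, barium sulfate}; phthalo green, titanium dioxide drop out. The yellow component, density contribution, the barium sulfate cap requirements are met with equality.
That vertex is x1 = 0.7644, x3 = 0.4123, x5 = 0.7.
Total cost: 2.76·0.7644 + 7.79·0.4123 + 1.64·0.7 = 6.4696.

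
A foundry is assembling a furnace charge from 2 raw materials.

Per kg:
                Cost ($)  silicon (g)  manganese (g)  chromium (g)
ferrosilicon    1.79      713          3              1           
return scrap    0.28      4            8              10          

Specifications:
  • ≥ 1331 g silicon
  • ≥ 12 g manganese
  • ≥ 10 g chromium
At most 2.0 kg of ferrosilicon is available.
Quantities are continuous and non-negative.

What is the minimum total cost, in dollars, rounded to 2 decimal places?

$3.56

This is a linear program. Let x1 = kg of ferrosilicon, x2 = kg of return scrap.
Minimise 1.79x1 + 0.28x2 s.t.:
  713x1 + 4x2 ≥ 1331   (silicon)
  3x1 + 8x2 ≥ 12   (manganese)
  1x1 + 10x2 ≥ 10   (chromium)
  x1 ≤ 2
  x1, x2 ≥ 0.
Both inputs are positive at the optimum. Binding constraints: silicon and chromium.
So ferrosilicon = 1.862 kg, return scrap = 0.8138 kg.
Objective = 1.79·1.862 + 0.28·0.8138 = 3.5608.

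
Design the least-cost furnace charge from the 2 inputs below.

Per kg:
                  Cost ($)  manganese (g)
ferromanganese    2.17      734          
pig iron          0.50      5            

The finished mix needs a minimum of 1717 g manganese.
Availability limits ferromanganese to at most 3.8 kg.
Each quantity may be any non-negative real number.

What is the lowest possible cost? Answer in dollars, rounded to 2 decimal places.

$5.08

Let x1 = kg of ferromanganese, x2 = kg of pig iron.
Minimise 2.17x1 + 0.5x2 s.t.:
  734x1 + 5x2 ≥ 1717   (manganese)
  x1 ≤ 3.8
  x1, x2 ≥ 0.
At the optimum only ferromanganese is positive (pig iron = 0). Binding constraint: manganese.
So ferromanganese = 2.339 kg.
Hence cost = 2.17·2.339 = $5.0756.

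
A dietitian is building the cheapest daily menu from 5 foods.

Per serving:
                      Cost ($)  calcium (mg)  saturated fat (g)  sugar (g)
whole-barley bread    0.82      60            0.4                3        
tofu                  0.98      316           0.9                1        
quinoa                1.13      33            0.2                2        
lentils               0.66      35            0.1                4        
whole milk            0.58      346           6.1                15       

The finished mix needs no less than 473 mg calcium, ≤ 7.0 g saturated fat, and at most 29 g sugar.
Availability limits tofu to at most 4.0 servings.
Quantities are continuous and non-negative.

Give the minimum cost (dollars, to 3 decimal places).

$0.922

Treat it as an LP. Let x1 = servings of whole-barley bread, x2 = servings of tofu, x3 = servings of quinoa, x4 = servings of lentils, x5 = servings of whole milk.
Minimise 0.82x1 + 0.98x2 + 1.13x3 + 0.66x4 + 0.58x5 s.t.:
  60x1 + 316x2 + 33x3 + 35x4 + 346x5 ≥ 473   (calcium)
  0.4x1 + 0.9x2 + 0.2x3 + 0.1x4 + 6.1x5 ≤ 7   (saturated fat)
  3x1 + 1x2 + 2x3 + 4x4 + 15x5 ≤ 29   (sugar)
  x2 ≤ 4
  x1, x2, x3, x4, x5 ≥ 0.
At the optimum only tofu, whole milk are positive (whole-barley bread, quinoa, lentils = 0). Binding constraints: calcium and saturated fat.
That vertex is x2 = 0.2867, x5 = 1.105.
Cost = 0.98·0.2867 + 0.58·1.105 = 0.92187.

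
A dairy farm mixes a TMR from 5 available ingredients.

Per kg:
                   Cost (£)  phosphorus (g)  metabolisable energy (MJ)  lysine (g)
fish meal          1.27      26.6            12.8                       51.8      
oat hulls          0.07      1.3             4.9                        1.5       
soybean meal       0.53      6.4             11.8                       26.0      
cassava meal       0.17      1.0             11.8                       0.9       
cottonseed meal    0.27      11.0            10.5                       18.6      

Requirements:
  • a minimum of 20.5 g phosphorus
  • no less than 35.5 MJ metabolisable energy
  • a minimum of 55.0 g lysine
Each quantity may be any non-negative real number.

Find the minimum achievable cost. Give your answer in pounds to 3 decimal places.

Let x1 = kg of fish meal, x2 = kg of oat hulls, x3 = kg of soybean meal, x4 = kg of cassava meal, x5 = kg of cottonseed meal.
Minimise 1.27x1 + 0.07x2 + 0.53x3 + 0.17x4 + 0.27x5 subject to:
  26.6x1 + 1.3x2 + 6.4x3 + 1x4 + 11x5 ≥ 20.5   (phosphorus)
  12.8x1 + 4.9x2 + 11.8x3 + 11.8x4 + 10.5x5 ≥ 35.5   (metabolisable energy)
  51.8x1 + 1.5x2 + 26x3 + 0.9x4 + 18.6x5 ≥ 55   (lysine)
  x1, x2, x3, x4, x5 ≥ 0.
At the optimum only oat hulls, cottonseed meal are positive (fish meal, soybean meal, cassava meal = 0). There the metabolisable energy and lysine constraints are tight.
So oat hulls = 1.098 kg, cottonseed meal = 2.868 kg.
Objective = 0.07·1.098 + 0.27·2.868 = 0.85122.

£0.851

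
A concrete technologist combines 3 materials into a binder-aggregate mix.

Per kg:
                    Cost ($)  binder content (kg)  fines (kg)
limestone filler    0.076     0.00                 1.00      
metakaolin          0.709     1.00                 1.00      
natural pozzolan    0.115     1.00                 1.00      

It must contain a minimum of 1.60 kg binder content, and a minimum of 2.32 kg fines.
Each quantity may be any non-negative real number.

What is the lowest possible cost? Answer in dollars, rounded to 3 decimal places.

Set it up as a linear program. Let x1 = kg of limestone filler, x2 = kg of metakaolin, x3 = kg of natural pozzolan.
min 0.076x1 + 0.709x2 + 0.115x3 with:
  1x2 + 1x3 ≥ 1.6   (binder content)
  1x1 + 1x2 + 1x3 ≥ 2.32   (fines)
  x1, x2, x3 ≥ 0.
The cheapest feasible vertex uses only limestone filler, natural pozzolan; metakaolin is not used. Binding constraints: binder content and fines.
Optimal quantities: limestone filler = 0.72 kg, natural pozzolan = 1.6 kg.
Hence cost = 0.076·0.72 + 0.115·1.6 = $0.23872.

$0.239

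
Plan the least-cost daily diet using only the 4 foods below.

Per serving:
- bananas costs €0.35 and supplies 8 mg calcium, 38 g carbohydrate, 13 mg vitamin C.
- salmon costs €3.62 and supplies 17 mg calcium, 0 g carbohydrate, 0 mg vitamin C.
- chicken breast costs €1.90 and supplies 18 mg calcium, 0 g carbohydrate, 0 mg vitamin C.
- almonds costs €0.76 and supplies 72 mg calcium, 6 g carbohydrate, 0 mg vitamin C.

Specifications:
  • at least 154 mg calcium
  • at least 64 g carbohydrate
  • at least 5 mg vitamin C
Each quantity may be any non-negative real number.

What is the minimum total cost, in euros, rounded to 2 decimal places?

Let x1 = servings of bananas, x2 = servings of salmon, x3 = servings of chicken breast, x4 = servings of almonds.
Minimise 0.35x1 + 3.62x2 + 1.9x3 + 0.76x4 s.t.:
  8x1 + 17x2 + 18x3 + 72x4 ≥ 154   (calcium)
  38x1 + 6x4 ≥ 64   (carbohydrate)
  13x1 ≥ 5   (vitamin C)
  x1, x2, x3, x4 ≥ 0.
At the optimum only bananas, almonds are positive (salmon, chicken breast = 0). The calcium and carbohydrate requirements are met with equality.
So bananas = 1.371 servings, almonds = 1.987 servings.
Total cost: 0.35·1.371 + 0.76·1.987 = 1.9900.

€1.99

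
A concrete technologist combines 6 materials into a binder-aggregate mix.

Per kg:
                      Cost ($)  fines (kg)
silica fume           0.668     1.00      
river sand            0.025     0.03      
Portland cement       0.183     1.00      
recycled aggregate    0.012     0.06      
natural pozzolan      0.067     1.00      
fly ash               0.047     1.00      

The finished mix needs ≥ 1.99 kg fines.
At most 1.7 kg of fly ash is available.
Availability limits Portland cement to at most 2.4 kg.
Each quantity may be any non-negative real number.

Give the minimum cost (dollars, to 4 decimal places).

$0.0993

Treat it as an LP. Let x1 = kg of silica fume, x2 = kg of river sand, x3 = kg of Portland cement, x4 = kg of recycled aggregate, x5 = kg of natural pozzolan, x6 = kg of fly ash.
Minimise 0.668x1 + 0.025x2 + 0.183x3 + 0.012x4 + 0.067x5 + 0.047x6 s.t.:
  1x1 + 0.03x2 + 1x3 + 0.06x4 + 1x5 + 1x6 ≥ 1.99   (fines)
  x6 ≤ 1.7
  x3 ≤ 2.4
  x1, x2, x3, x4, x5, x6 ≥ 0.
At the optimum only natural pozzolan, fly ash are positive (silica fume, river sand, Portland cement, recycled aggregate = 0). The fines and the fly ash cap requirements are met with equality.
Optimal quantities: natural pozzolan = 0.29 kg, fly ash = 1.7 kg.
Objective = 0.067·0.29 + 0.047·1.7 = 0.099330.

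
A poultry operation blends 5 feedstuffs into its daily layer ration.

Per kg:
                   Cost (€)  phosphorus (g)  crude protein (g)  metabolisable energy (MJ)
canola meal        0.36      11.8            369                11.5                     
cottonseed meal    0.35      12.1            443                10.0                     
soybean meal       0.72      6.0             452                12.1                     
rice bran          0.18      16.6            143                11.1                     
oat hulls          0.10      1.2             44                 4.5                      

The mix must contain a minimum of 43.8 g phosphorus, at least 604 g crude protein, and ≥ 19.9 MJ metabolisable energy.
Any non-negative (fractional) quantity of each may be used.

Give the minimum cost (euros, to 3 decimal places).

Treat it as an LP. Let x1 = kg of canola meal, x2 = kg of cottonseed meal, x3 = kg of soybean meal, x4 = kg of rice bran, x5 = kg of oat hulls.
Minimise 0.36x1 + 0.35x2 + 0.72x3 + 0.18x4 + 0.1x5 subject to:
  11.8x1 + 12.1x2 + 6x3 + 16.6x4 + 1.2x5 ≥ 43.8   (phosphorus)
  369x1 + 443x2 + 452x3 + 143x4 + 44x5 ≥ 604   (crude protein)
  11.5x1 + 10x2 + 12.1x3 + 11.1x4 + 4.5x5 ≥ 19.9   (metabolisable energy)
  x1, x2, x3, x4, x5 ≥ 0.
The minimum-cost mix takes nothing from canola meal, soybean meal, oat hulls — only cottonseed meal, rice bran. Binding constraints: phosphorus and crude protein.
So cottonseed meal = 0.6692 kg, rice bran = 2.151 kg.
Hence cost = 0.35·0.6692 + 0.18·2.151 = €0.62140.

€0.621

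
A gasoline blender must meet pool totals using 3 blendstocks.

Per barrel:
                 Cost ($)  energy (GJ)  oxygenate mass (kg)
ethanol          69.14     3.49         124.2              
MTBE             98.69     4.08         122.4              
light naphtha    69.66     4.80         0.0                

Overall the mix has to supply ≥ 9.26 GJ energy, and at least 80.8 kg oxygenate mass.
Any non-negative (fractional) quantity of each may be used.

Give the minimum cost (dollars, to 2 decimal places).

$146.42

This is a linear program. Let x1 = barrels of ethanol, x2 = barrels of MTBE, x3 = barrels of light naphtha.
min 69.14x1 + 98.69x2 + 69.66x3 with:
  3.49x1 + 4.08x2 + 4.8x3 ≥ 9.26   (energy)
  124.2x1 + 122.4x2 ≥ 80.8   (oxygenate mass)
  x1, x2, x3 ≥ 0.
At the optimum only ethanol, light naphtha are positive (MTBE = 0). The energy and oxygenate mass requirements are met with equality.
Optimal quantities: ethanol = 0.65056 barrels, light naphtha = 1.4562 barrels.
Cost = 69.14·0.65056 + 69.66·1.4562 = 146.4186.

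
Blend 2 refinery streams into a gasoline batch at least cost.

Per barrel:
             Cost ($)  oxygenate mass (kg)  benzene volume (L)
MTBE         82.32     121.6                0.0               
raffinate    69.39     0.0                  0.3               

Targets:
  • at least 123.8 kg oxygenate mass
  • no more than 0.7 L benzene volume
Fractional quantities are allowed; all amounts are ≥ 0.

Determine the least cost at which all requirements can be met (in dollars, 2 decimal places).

$83.81

This is a linear program. Let x1 = barrels of MTBE, x2 = barrels of raffinate.
Minimize 82.32x1 + 69.39x2 s.t.:
  121.6x1 ≥ 123.8   (oxygenate mass)
  0.3x2 ≤ 0.7   (benzene volume)
  x1, x2 ≥ 0.
The minimum-cost mix takes nothing from raffinate — only MTBE. Binding constraint: oxygenate mass.
Solving gives x1 = 1.0181.
Cost = 82.32·1.0181 = 83.8100.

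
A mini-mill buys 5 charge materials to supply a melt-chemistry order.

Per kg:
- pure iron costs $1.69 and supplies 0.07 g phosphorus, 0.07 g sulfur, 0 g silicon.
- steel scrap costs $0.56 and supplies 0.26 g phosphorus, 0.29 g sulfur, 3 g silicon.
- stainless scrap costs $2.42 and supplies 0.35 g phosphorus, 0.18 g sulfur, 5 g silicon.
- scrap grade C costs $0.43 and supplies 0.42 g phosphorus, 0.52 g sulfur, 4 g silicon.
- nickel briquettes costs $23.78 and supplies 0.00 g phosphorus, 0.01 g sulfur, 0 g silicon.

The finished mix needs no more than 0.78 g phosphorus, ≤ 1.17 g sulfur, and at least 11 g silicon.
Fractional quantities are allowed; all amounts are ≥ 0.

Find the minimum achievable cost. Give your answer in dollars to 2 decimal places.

$5.15

Treat it as an LP. Let x1 = kg of pure iron, x2 = kg of steel scrap, x3 = kg of stainless scrap, x4 = kg of scrap grade C, x5 = kg of nickel briquettes.
Minimise 1.69x1 + 0.56x2 + 2.42x3 + 0.43x4 + 23.78x5 s.t.:
  0.07x1 + 0.26x2 + 0.35x3 + 0.42x4 ≤ 0.78   (phosphorus)
  0.07x1 + 0.29x2 + 0.18x3 + 0.52x4 + 0.01x5 ≤ 1.17   (sulfur)
  3x2 + 5x3 + 4x4 ≥ 11   (silicon)
  x1, x2, x3, x4, x5 ≥ 0.
The cheapest feasible vertex uses only steel scrap, stainless scrap; pure iron, scrap grade C, nickel briquettes are not used. There the phosphorus and silicon constraints are tight.
Optimal quantities: steel scrap = 0.2 kg, stainless scrap = 2.08 kg.
Hence cost = 0.56·0.2 + 2.42·2.08 = $5.1456.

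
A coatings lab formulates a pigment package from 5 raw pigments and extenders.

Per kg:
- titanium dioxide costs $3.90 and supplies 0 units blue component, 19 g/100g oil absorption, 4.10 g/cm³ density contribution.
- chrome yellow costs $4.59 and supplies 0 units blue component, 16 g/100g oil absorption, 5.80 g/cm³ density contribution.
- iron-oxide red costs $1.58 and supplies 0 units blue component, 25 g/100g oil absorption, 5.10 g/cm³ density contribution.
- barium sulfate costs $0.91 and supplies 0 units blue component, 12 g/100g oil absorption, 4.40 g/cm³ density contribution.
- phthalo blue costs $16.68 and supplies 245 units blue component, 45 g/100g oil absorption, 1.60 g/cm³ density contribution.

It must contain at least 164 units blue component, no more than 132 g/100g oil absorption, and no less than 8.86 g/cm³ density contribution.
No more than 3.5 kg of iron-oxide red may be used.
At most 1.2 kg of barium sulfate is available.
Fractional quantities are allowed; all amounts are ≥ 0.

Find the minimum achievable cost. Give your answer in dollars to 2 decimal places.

Let x1 = kg of titanium dioxide, x2 = kg of chrome yellow, x3 = kg of iron-oxide red, x4 = kg of barium sulfate, x5 = kg of phthalo blue.
Minimize 3.9x1 + 4.59x2 + 1.58x3 + 0.91x4 + 16.68x5 subject to:
  245x5 ≥ 164   (blue component)
  19x1 + 16x2 + 25x3 + 12x4 + 45x5 ≤ 132   (oil absorption)
  4.1x1 + 5.8x2 + 5.1x3 + 4.4x4 + 1.6x5 ≥ 8.86   (density contribution)
  x3 ≤ 3.5
  x4 ≤ 1.2
  x1, x2, x3, x4, x5 ≥ 0.
At the optimum only iron-oxide red, barium sulfate, phthalo blue are positive (titanium dioxide, chrome yellow = 0). The blue component, density contribution, the barium sulfate cap requirements are met with equality.
So iron-oxide red = 0.492 kg, barium sulfate = 1.2 kg, phthalo blue = 0.6694 kg.
Total cost: 1.58·0.492 + 0.91·1.2 + 16.68·0.6694 = 13.03495.

$13.03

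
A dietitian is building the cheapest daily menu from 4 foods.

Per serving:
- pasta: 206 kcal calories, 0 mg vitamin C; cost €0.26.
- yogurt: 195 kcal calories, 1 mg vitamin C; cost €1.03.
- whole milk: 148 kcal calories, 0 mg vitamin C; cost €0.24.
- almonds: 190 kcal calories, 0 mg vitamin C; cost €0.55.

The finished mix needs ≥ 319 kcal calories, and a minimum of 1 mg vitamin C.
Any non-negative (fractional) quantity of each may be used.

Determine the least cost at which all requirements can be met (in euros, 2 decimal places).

€1.19

Treat it as an LP. Let x1 = servings of pasta, x2 = servings of yogurt, x3 = servings of whole milk, x4 = servings of almonds.
Minimise 0.26x1 + 1.03x2 + 0.24x3 + 0.55x4 s.t.:
  206x1 + 195x2 + 148x3 + 190x4 ≥ 319   (calories)
  1x2 ≥ 1   (vitamin C)
  x1, x2, x3, x4 ≥ 0.
The cheapest feasible vertex uses only pasta, yogurt; whole milk, almonds are not used. The calories and vitamin C requirements are met with equality.
That vertex is x1 = 0.6019, x2 = 1.
Total cost: 0.26·0.6019 + 1.03·1 = 1.1865.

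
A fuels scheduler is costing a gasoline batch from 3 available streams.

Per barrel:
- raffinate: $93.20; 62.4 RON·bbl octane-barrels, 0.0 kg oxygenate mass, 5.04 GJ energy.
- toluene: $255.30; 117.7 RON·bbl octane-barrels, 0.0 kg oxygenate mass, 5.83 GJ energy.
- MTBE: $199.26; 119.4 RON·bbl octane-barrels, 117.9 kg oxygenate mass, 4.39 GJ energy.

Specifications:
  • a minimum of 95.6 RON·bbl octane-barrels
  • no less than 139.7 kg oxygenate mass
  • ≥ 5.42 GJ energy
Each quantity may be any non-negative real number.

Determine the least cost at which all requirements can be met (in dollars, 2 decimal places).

$240.14

Set it up as a linear program. Let x1 = barrels of raffinate, x2 = barrels of toluene, x3 = barrels of MTBE.
Minimise 93.2x1 + 255.3x2 + 199.26x3 with:
  62.4x1 + 117.7x2 + 119.4x3 ≥ 95.6   (octane-barrels)
  117.9x3 ≥ 139.7   (oxygenate mass)
  5.04x1 + 5.83x2 + 4.39x3 ≥ 5.42   (energy)
  x1, x2, x3 ≥ 0.
The cheapest feasible vertex uses only raffinate, MTBE; toluene is not used. There the oxygenate mass and energy constraints are tight.
Optimal quantities: raffinate = 0.043309 barrels, MTBE = 1.1849 barrels.
Total cost: 93.2·0.043309 + 199.26·1.1849 = 240.1396.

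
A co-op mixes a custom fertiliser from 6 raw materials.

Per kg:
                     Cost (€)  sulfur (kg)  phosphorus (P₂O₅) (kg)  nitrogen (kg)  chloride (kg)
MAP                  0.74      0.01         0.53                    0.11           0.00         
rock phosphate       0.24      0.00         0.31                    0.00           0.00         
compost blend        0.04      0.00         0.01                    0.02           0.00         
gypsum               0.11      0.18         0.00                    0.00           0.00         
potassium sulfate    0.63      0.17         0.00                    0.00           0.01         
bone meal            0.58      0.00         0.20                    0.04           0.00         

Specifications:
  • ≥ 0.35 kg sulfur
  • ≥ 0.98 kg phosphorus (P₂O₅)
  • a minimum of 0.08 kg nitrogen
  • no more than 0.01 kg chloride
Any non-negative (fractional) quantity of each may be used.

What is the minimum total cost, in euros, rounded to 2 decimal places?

€1.10

Treat it as an LP. Let x1 = kg of MAP, x2 = kg of rock phosphate, x3 = kg of compost blend, x4 = kg of gypsum, x5 = kg of potassium sulfate, x6 = kg of bone meal.
Minimise 0.74x1 + 0.24x2 + 0.04x3 + 0.11x4 + 0.63x5 + 0.58x6 s.t.:
  0.01x1 + 0.18x4 + 0.17x5 ≥ 0.35   (sulfur)
  0.53x1 + 0.31x2 + 0.01x3 + 0.2x6 ≥ 0.98   (phosphorus (P₂O₅))
  0.11x1 + 0.02x3 + 0.04x6 ≥ 0.08   (nitrogen)
  0.01x5 ≤ 0.01   (chloride)
  x1, x2, x3, x4, x5, x6 ≥ 0.
At the optimum only rock phosphate, compost blend, gypsum are positive (MAP, potassium sulfate, bone meal = 0). The sulfur, phosphorus (P₂O₅), nitrogen requirements are met with equality.
So rock phosphate = 3.032 kg, compost blend = 4 kg, gypsum = 1.944 kg.
Total cost: 0.24·3.032 + 0.04·4 + 0.11·1.944 = 1.1015.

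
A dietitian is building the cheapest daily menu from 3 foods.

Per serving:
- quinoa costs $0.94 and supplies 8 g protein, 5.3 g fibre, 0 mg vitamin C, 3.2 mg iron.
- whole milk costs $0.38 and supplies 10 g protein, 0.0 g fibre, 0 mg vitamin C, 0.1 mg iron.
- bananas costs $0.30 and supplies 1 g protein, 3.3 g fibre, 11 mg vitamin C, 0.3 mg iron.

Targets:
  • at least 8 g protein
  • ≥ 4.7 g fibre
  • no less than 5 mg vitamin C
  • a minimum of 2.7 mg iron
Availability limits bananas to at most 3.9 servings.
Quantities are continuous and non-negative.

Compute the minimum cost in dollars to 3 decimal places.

$0.930

Set it up as a linear program. Let x1 = servings of quinoa, x2 = servings of whole milk, x3 = servings of bananas.
Minimize 0.94x1 + 0.38x2 + 0.3x3 with:
  8x1 + 10x2 + 1x3 ≥ 8   (protein)
  5.3x1 + 3.3x3 ≥ 4.7   (fibre)
  11x3 ≥ 5   (vitamin C)
  3.2x1 + 0.1x2 + 0.3x3 ≥ 2.7   (iron)
  x3 ≤ 3.9
  x1, x2, x3 ≥ 0.
The optimal mix uses every input. The protein, vitamin C, iron requirements are met with equality.
Optimal quantities: quinoa = 0.7975 servings, whole milk = 0.1166 servings, bananas = 0.4545 servings.
Total cost: 0.94·0.7975 + 0.38·0.1166 + 0.3·0.4545 = 0.93031.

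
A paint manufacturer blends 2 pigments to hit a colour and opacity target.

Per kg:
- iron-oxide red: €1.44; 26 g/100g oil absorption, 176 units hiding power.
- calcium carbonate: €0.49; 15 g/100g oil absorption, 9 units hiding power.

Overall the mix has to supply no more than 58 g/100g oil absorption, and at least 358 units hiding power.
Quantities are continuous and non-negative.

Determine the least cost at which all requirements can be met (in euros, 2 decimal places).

Let x1 = kg of iron-oxide red, x2 = kg of calcium carbonate.
Minimize 1.44x1 + 0.49x2 with:
  26x1 + 15x2 ≤ 58   (oil absorption)
  176x1 + 9x2 ≥ 358   (hiding power)
  x1, x2 ≥ 0.
At the optimum only iron-oxide red is positive (calcium carbonate = 0). Binding constraint: hiding power.
Optimal quantities: iron-oxide red = 2.034 kg.
Cost = 1.44·2.034 = 2.9290.

€2.93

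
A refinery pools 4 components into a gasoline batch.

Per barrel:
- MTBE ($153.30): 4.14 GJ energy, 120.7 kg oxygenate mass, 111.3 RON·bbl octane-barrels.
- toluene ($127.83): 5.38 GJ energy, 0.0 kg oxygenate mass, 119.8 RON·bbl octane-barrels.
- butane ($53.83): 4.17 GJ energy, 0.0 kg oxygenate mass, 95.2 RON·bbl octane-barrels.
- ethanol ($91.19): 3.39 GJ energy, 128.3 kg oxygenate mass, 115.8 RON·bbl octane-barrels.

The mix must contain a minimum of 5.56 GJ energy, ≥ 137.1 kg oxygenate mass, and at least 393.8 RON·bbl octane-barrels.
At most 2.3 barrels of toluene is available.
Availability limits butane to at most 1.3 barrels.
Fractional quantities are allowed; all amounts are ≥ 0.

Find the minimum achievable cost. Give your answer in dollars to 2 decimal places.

Let x1 = barrels of MTBE, x2 = barrels of toluene, x3 = barrels of butane, x4 = barrels of ethanol.
min 153.3x1 + 127.83x2 + 53.83x3 + 91.19x4 s.t.:
  4.14x1 + 5.38x2 + 4.17x3 + 3.39x4 ≥ 5.56   (energy)
  120.7x1 + 128.3x4 ≥ 137.1   (oxygenate mass)
  111.3x1 + 119.8x2 + 95.2x3 + 115.8x4 ≥ 393.8   (octane-barrels)
  x2 ≤ 2.3
  x3 ≤ 1.3
  x1, x2, x3, x4 ≥ 0.
The optimal basis is {butane, ethanol}; MTBE, toluene drop out. Binding constraints: octane-barrels and the butane cap.
That vertex is x3 = 1.3, x4 = 2.332.
Cost = 53.83·1.3 + 91.19·2.332 = 282.6341.

$282.63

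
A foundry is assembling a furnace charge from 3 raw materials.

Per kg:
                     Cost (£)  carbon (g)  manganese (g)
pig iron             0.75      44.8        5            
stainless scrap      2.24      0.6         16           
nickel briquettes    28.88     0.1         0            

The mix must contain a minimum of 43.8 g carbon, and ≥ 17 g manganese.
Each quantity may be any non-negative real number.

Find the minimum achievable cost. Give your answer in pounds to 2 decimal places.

£2.43

Set it up as a linear program. Let x1 = kg of pig iron, x2 = kg of stainless scrap, x3 = kg of nickel briquettes.
Minimise 0.75x1 + 2.24x2 + 28.88x3 with:
  44.8x1 + 0.6x2 + 0.1x3 ≥ 43.8   (carbon)
  5x1 + 16x2 ≥ 17   (manganese)
  x1, x2, x3 ≥ 0.
At the optimum only pig iron, stainless scrap are positive (nickel briquettes = 0). There the carbon and manganese constraints are tight.
Solving gives x1 = 0.9675, x2 = 0.7602.
Total cost: 0.75·0.9675 + 2.24·0.7602 = 2.4285.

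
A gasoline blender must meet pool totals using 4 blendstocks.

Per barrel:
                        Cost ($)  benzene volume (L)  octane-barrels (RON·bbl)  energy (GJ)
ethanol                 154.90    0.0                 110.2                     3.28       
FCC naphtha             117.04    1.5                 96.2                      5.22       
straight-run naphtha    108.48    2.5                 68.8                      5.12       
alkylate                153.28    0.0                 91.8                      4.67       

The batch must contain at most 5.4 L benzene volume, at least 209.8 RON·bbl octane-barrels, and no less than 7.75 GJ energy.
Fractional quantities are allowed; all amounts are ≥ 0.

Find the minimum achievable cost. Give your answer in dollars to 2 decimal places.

$255.25

This is a linear program. Let x1 = barrels of ethanol, x2 = barrels of FCC naphtha, x3 = barrels of straight-run naphtha, x4 = barrels of alkylate.
Minimize 154.9x1 + 117.04x2 + 108.48x3 + 153.28x4 subject to:
  1.5x2 + 2.5x3 ≤ 5.4   (benzene volume)
  110.2x1 + 96.2x2 + 68.8x3 + 91.8x4 ≥ 209.8   (octane-barrels)
  3.28x1 + 5.22x2 + 5.12x3 + 4.67x4 ≥ 7.75   (energy)
  x1, x2, x3, x4 ≥ 0.
At the optimum only FCC naphtha is positive (ethanol, straight-run naphtha, alkylate = 0). The octane-barrels requirement is met with equality.
So FCC naphtha = 2.1809 barrels.
Objective = 117.04·2.1809 = 255.2525.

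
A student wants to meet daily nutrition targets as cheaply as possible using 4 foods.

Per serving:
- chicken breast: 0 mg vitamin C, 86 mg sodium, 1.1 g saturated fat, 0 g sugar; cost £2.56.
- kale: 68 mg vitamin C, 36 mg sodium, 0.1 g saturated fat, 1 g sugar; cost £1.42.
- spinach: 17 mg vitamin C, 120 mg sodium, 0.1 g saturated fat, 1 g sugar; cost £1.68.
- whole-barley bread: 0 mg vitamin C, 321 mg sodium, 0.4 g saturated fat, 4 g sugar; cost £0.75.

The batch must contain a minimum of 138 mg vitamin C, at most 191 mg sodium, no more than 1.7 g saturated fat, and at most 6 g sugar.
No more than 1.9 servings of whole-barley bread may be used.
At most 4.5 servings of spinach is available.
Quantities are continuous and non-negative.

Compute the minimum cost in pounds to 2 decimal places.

Let x1 = servings of chicken breast, x2 = servings of kale, x3 = servings of spinach, x4 = servings of whole-barley bread.
min 2.56x1 + 1.42x2 + 1.68x3 + 0.75x4 with:
  68x2 + 17x3 ≥ 138   (vitamin C)
  86x1 + 36x2 + 120x3 + 321x4 ≤ 191   (sodium)
  1.1x1 + 0.1x2 + 0.1x3 + 0.4x4 ≤ 1.7   (saturated fat)
  1x2 + 1x3 + 4x4 ≤ 6   (sugar)
  x4 ≤ 1.9
  x3 ≤ 4.5
  x1, x2, x3, x4 ≥ 0.
At the optimum only kale is positive (chicken breast, spinach, whole-barley bread = 0). Binding constraint: vitamin C.
So kale = 2.029 servings.
Hence cost = 1.42·2.029 = £2.8812.

£2.88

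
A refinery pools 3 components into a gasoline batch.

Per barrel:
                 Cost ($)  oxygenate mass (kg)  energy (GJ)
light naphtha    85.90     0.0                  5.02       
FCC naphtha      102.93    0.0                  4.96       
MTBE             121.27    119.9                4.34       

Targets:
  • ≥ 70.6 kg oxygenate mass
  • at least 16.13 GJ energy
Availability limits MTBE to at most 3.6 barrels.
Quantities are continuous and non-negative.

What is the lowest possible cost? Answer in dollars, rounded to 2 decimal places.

Let x1 = barrels of light naphtha, x2 = barrels of FCC naphtha, x3 = barrels of MTBE.
min 85.9x1 + 102.93x2 + 121.27x3 s.t.:
  119.9x3 ≥ 70.6   (oxygenate mass)
  5.02x1 + 4.96x2 + 4.34x3 ≥ 16.13   (energy)
  x3 ≤ 3.6
  x1, x2, x3 ≥ 0.
The cheapest feasible vertex uses only light naphtha, MTBE; FCC naphtha is not used. There the oxygenate mass and energy constraints are tight.
That vertex is x1 = 2.7041, x3 = 0.58882.
Hence cost = 85.9·2.7041 + 121.27·0.58882 = $303.6884.

$303.69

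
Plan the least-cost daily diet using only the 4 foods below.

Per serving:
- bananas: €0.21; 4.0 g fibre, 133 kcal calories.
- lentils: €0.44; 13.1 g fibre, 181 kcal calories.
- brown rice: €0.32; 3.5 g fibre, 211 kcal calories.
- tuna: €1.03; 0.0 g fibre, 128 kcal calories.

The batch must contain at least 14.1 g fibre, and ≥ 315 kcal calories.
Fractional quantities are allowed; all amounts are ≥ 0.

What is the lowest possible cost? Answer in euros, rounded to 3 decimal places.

€0.591

Let x1 = servings of bananas, x2 = servings of lentils, x3 = servings of brown rice, x4 = servings of tuna.
Minimise 0.21x1 + 0.44x2 + 0.32x3 + 1.03x4 subject to:
  4x1 + 13.1x2 + 3.5x3 ≥ 14.1   (fibre)
  133x1 + 181x2 + 211x3 + 128x4 ≥ 315   (calories)
  x1, x2, x3, x4 ≥ 0.
The cheapest feasible vertex uses only bananas, lentils; brown rice, tuna are not used. Binding constraints: fibre and calories.
Solving gives x1 = 1.546, x2 = 0.6042.
Objective = 0.21·1.546 + 0.44·0.6042 = 0.59051.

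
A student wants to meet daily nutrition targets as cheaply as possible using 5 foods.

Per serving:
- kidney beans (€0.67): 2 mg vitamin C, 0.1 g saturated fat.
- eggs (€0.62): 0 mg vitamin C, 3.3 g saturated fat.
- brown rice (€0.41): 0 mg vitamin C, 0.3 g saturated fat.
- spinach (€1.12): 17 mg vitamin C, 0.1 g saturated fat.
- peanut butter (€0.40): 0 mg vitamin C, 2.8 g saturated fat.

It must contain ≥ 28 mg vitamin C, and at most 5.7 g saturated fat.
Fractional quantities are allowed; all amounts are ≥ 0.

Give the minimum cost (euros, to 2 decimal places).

€1.84

Set it up as a linear program. Let x1 = servings of kidney beans, x2 = servings of eggs, x3 = servings of brown rice, x4 = servings of spinach, x5 = servings of peanut butter.
Minimize 0.67x1 + 0.62x2 + 0.41x3 + 1.12x4 + 0.4x5 with:
  2x1 + 17x4 ≥ 28   (vitamin C)
  0.1x1 + 3.3x2 + 0.3x3 + 0.1x4 + 2.8x5 ≤ 5.7   (saturated fat)
  x1, x2, x3, x4, x5 ≥ 0.
The minimum-cost mix takes nothing from kidney beans, eggs, brown rice, peanut butter — only spinach. The vitamin C requirement is met with equality.
Solving gives x4 = 1.647.
Objective = 1.12·1.647 = 1.8446.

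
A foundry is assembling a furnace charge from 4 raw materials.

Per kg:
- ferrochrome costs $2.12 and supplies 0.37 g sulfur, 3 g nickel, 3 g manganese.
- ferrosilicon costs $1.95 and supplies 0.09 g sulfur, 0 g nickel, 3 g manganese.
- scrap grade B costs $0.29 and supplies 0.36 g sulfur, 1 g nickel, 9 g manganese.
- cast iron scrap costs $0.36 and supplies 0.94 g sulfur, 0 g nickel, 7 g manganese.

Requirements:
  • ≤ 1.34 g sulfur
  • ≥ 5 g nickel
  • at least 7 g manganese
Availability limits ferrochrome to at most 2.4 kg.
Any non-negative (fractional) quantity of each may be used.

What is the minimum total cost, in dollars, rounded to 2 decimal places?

Set it up as a linear program. Let x1 = kg of ferrochrome, x2 = kg of ferrosilicon, x3 = kg of scrap grade B, x4 = kg of cast iron scrap.
Minimise 2.12x1 + 1.95x2 + 0.29x3 + 0.36x4 with:
  0.37x1 + 0.09x2 + 0.36x3 + 0.94x4 ≤ 1.34   (sulfur)
  3x1 + 1x3 ≥ 5   (nickel)
  3x1 + 3x2 + 9x3 + 7x4 ≥ 7   (manganese)
  x1 ≤ 2.4
  x1, x2, x3, x4 ≥ 0.
At the optimum only ferrochrome, scrap grade B are positive (ferrosilicon, cast iron scrap = 0). The sulfur and nickel requirements are met with equality.
Solving gives x1 = 0.6479, x3 = 3.056.
Hence cost = 2.12·0.6479 + 0.29·3.056 = $2.2598.

$2.26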